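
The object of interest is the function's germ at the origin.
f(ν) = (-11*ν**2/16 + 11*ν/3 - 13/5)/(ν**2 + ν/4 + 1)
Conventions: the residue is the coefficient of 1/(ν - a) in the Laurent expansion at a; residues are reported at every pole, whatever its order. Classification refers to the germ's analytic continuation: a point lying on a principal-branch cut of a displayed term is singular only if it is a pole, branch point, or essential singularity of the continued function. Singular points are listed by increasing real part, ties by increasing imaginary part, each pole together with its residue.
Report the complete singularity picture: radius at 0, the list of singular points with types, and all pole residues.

Denominator factor (ν**2 + ν/4 + 1): discriminant -63/16, complex-conjugate roots (-1/8) + ((3/8)*sqrt(7))*i and (-1/8) - ((3/8)*sqrt(7))*i; poles of order 1, moduli 1 and 1.
The radius of convergence is the smallest modulus among the singular points: 1.
The factor ν**2 + ν/4 + 1 splits as (ν - a)(ν - a') with a = (-1/8) - ((3/8)*sqrt(7))*i, a' = (-1/8) + ((3/8)*sqrt(7))*i. At the order-1 pole a set g(ν) = (ν - a)*f(ν) = [-11*ν**2/16 + 11*ν/3 - 13/5] / (ν - a').
Simple pole: residue = g(a) at a = (-1/8) - ((3/8)*sqrt(7))*i, which is (737/384) - ((18373/40320)*sqrt(7))*i.
The factor ν**2 + ν/4 + 1 splits as (ν - a)(ν - a') with a = (-1/8) + ((3/8)*sqrt(7))*i, a' = (-1/8) - ((3/8)*sqrt(7))*i. At the order-1 pole a set g(ν) = (ν - a)*f(ν) = [-11*ν**2/16 + 11*ν/3 - 13/5] / (ν - a').
Simple pole: residue = g(a) at a = (-1/8) + ((3/8)*sqrt(7))*i, which is (737/384) + ((18373/40320)*sqrt(7))*i.
List the singular points by increasing real part (a conjugate pair: the negative imaginary part first).

Radius of convergence at 0: 1.
At (-1/8) - ((3/8)*sqrt(7))*i: a pole of order 1; residue (737/384) - ((18373/40320)*sqrt(7))*i.
At (-1/8) + ((3/8)*sqrt(7))*i: a pole of order 1; residue (737/384) + ((18373/40320)*sqrt(7))*i.


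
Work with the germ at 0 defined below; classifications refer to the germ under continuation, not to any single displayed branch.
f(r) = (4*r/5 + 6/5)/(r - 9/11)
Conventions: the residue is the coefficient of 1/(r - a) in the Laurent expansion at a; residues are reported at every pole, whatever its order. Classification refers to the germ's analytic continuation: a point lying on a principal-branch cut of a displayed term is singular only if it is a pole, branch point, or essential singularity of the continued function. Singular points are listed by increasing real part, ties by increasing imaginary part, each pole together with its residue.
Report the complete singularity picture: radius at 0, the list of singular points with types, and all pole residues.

Radius of convergence at 0: 9/11.
At 9/11: a pole of order 1; residue 102/55.

Denominator factor (r - 9/11): pole of order 1 at 9/11, modulus 9/11.
The radius of convergence is the smallest modulus among the singular points: 9/11.
At the order-1 pole 9/11 set g(r) = (r - (9/11))*f(r) = 4*r/5 + 6/5.
Simple pole: residue = g(a) at a = 9/11, which is 102/55.


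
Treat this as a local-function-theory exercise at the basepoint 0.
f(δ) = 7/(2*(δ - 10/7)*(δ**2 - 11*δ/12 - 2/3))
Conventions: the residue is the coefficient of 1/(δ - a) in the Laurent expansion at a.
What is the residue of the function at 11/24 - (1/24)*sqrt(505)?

The factor δ**2 - 11*δ/12 - 2/3 splits as (δ - a)(δ - a') with a = 11/24 - (1/24)*sqrt(505), a' = 11/24 + (1/24)*sqrt(505). At the order-1 pole a set g(δ) = (δ - a)*f(δ) = [7/(2*(δ - 10/7))] / (δ - a').
Simple pole: residue = g(a) at a = 11/24 - (1/24)*sqrt(505), which is -1029/38 + (23961/19190)*sqrt(505).

The residue is -1029/38 + (23961/19190)*sqrt(505).


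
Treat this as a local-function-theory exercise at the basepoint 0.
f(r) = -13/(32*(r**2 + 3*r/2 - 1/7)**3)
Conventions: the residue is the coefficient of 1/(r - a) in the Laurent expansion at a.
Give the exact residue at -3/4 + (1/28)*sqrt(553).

The residue is -(3822/493039)*sqrt(553).

The factor r**2 + 3*r/2 - 1/7 splits as (r - a)(r - a') with a = -3/4 + (1/28)*sqrt(553), a' = -3/4 - (1/28)*sqrt(553). At the order-3 pole a set g(r) = (r - a)^3*f(r) = [-13/32] / (r - a')^3.
Order-3 pole: residue = g''(a)/2; g''(-3/4 + (1/28)*sqrt(553)) = -(7644/493039)*sqrt(553), so the residue is -(3822/493039)*sqrt(553).


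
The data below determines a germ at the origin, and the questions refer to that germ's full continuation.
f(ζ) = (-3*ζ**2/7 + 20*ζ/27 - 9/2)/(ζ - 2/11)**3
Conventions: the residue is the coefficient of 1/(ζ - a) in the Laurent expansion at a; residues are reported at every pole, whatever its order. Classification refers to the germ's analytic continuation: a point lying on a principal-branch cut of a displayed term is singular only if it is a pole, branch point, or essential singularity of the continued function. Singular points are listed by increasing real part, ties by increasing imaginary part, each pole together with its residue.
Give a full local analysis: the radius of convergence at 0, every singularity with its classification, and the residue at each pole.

Denominator factor (ζ - 2/11)^3: pole of order 3 at 2/11, modulus 2/11.
The radius of convergence is the smallest modulus among the singular points: 2/11.
At the order-3 pole 2/11 set g(ζ) = (ζ - (2/11))^3*f(ζ) = -3*ζ**2/7 + 20*ζ/27 - 9/2.
Order-3 pole: residue = g''(a)/2; g''(2/11) = -6/7, so the residue is -3/7.

Radius of convergence at 0: 2/11.
At 2/11: a pole of order 3; residue -3/7.


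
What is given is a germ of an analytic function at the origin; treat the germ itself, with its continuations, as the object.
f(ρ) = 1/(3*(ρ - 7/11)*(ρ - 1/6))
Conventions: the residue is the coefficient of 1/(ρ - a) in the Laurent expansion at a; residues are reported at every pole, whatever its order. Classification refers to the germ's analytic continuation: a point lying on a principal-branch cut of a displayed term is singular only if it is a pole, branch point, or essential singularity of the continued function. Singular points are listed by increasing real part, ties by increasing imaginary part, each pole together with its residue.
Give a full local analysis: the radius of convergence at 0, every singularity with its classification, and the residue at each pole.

Radius of convergence at 0: 1/6.
At 1/6: a pole of order 1; residue -22/31.
At 7/11: a pole of order 1; residue 22/31.

Denominator factor (ρ - 1/6): pole of order 1 at 1/6, modulus 1/6.
Denominator factor (ρ - 7/11): pole of order 1 at 7/11, modulus 7/11.
The radius of convergence is the smallest modulus among the singular points: 1/6.
At the order-1 pole 1/6 set g(ρ) = (ρ - (1/6))*f(ρ) = 1/(3*(ρ - 7/11)).
Simple pole: residue = g(a) at a = 1/6, which is -22/31.
At the order-1 pole 7/11 set g(ρ) = (ρ - (7/11))*f(ρ) = 1/(3*(ρ - 1/6)).
Simple pole: residue = g(a) at a = 7/11, which is 22/31.
List the singular points by increasing real part (a conjugate pair: the negative imaginary part first).


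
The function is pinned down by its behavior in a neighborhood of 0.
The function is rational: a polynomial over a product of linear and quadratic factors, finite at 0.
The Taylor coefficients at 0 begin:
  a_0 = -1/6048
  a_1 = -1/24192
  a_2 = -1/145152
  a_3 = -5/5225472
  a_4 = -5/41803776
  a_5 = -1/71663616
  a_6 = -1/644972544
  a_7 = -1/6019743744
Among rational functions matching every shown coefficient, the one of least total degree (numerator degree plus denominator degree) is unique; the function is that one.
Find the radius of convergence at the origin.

No rational of total degree below 3 reproduces all 8 coefficients; solving the [0/3] Pade equations on them gives f(j) = 2/(7*(j - 12)**3), whose expansion matches every shown term.
Denominator factor (j - 12)^3: pole of order 3 at 12, modulus 12.
The radius of convergence is the smallest modulus among the singular points: 12.

The radius of convergence is 12.


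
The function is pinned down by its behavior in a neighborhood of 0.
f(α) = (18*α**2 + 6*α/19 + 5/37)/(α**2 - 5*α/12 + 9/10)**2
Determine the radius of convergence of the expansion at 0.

Denominator factor (α**2 - 5*α/12 + 9/10)^2: discriminant -2467/720, complex-conjugate roots (5/24) + ((1/120)*sqrt(12335))*i and (5/24) - ((1/120)*sqrt(12335))*i; poles of order 2, moduli (3/10)*sqrt(10) and (3/10)*sqrt(10).
The radius of convergence is the smallest modulus among the singular points: (3/10)*sqrt(10).

The radius of convergence is (3/10)*sqrt(10).


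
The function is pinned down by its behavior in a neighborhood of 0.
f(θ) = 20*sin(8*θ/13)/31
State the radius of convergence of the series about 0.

The radius of convergence is infinite.

The factor -sin(8*θ/13) is entire and contributes no finite singular point.
The polynomial part has no poles.
No finite singular points: the Taylor series at 0 converges everywhere.


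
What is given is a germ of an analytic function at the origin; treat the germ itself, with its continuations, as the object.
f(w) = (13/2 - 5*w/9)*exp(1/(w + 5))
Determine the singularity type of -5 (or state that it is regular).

The exponent 1/(w - (-5)) has a pole at -5, so exp(1/(w - (-5))) takes every nonzero value near it: an essential singularity (not a pole of any order).

The point is an essential singularity.


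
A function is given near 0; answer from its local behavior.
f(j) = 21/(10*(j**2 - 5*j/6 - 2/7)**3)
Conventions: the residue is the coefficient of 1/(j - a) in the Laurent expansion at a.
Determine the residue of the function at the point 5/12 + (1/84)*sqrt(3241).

The residue is (24004512/496264235)*sqrt(3241).

The factor j**2 - 5*j/6 - 2/7 splits as (j - a)(j - a') with a = 5/12 + (1/84)*sqrt(3241), a' = 5/12 - (1/84)*sqrt(3241). At the order-3 pole a set g(j) = (j - a)^3*f(j) = [21/10] / (j - a')^3.
Order-3 pole: residue = g''(a)/2; g''(5/12 + (1/84)*sqrt(3241)) = (48009024/496264235)*sqrt(3241), so the residue is (24004512/496264235)*sqrt(3241).


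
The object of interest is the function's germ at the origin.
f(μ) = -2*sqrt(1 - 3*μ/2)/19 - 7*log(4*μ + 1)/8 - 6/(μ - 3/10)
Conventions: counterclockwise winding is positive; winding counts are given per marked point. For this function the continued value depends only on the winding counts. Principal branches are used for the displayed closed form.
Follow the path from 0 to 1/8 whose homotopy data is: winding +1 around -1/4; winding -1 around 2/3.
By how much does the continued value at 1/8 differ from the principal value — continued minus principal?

Continued minus principal equals ((1/19)*sqrt(13)) - ((7/4)*pi)*i.

The rational part is single-valued and drops out of the difference; each branch term changes only by its own monodromy.
(-7/8)*log(1 - μ/(-1/4)): each positive loop around -1/4 adds 2*pi*i to the log, so winding +1 contributes (-7/8)*(1)*2*pi*i = -(7/4)*pi*i.
(-2/19)*sqrt(1 - μ/(2/3)): winding -1 is odd, the square root flips sign, contributing -2*(-2/19)*sqrt(1 - (1/8)/(2/3)) = -2*(-2/19)*sqrt(13/16) = (1/19)*sqrt(13).
Summing the contributions at μ = 1/8 gives ((1/19)*sqrt(13)) - ((7/4)*pi)*i.


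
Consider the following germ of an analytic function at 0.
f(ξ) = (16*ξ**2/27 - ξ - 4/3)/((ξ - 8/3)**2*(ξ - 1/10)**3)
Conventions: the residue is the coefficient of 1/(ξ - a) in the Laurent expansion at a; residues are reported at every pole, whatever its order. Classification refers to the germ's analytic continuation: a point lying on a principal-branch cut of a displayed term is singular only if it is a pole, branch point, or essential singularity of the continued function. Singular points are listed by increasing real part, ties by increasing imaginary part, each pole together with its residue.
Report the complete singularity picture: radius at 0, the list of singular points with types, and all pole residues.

Denominator factor (ξ - 1/10)^3: pole of order 3 at 1/10, modulus 1/10.
Denominator factor (ξ - 8/3)^2: pole of order 2 at 8/3, modulus 8/3.
The radius of convergence is the smallest modulus among the singular points: 1/10.
At the order-3 pole 1/10 set g(ξ) = (ξ - (1/10))^3*f(ξ) = (16*ξ**2/27 - ξ - 4/3)/(ξ - 8/3)**2.
Order-3 pole: residue = g''(a)/2; g''(1/10) = -23830000/105459123, so the residue is -11915000/105459123.
At the order-2 pole 8/3 set g(ξ) = (ξ - (8/3))^2*f(ξ) = (16*ξ**2/27 - ξ - 4/3)/(ξ - 1/10)**3.
Order-2 pole: residue = g'(a); g'(8/3) = 11915000/105459123, so the residue is 11915000/105459123.
List the singular points by increasing real part (a conjugate pair: the negative imaginary part first).

Radius of convergence at 0: 1/10.
At 1/10: a pole of order 3; residue -11915000/105459123.
At 8/3: a pole of order 2; residue 11915000/105459123.


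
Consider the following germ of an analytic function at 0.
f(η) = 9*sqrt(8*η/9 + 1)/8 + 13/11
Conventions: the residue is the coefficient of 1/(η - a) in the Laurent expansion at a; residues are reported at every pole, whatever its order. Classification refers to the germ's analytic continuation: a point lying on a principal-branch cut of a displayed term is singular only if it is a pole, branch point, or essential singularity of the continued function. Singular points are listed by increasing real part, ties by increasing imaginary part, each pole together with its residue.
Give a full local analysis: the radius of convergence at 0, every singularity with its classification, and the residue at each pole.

Branch term (9/8)*sqrt(1 - η/(-9/8)): its argument vanishes at η = -9/8, a square-root branch point, modulus 9/8.
The radius of convergence is the smallest modulus among the singular points: 9/8.

Radius of convergence at 0: 9/8.
At -9/8: an algebraic (square-root) branch point.


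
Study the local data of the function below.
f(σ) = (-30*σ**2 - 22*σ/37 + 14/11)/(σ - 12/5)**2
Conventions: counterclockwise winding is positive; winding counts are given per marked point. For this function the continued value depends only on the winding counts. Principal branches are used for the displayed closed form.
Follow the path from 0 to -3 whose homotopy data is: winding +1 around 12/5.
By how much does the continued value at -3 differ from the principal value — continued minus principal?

The function is rational, hence single-valued: continuing it around any pole returns the same value, so the difference is 0.

Continued minus principal equals 0.


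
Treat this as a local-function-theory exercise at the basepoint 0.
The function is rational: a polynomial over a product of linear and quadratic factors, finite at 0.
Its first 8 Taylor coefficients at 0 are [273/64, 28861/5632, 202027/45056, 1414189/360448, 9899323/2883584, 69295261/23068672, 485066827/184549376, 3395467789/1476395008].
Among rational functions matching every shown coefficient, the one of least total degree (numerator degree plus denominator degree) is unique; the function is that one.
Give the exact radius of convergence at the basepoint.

The radius of convergence is 8/7.

No rational of total degree below 2 reproduces all 8 coefficients; solving the [1/1] Pade equations on them gives f(w) = (-35*w/22 - 39/8)/(w - 8/7), whose expansion matches every shown term.
Denominator factor (w - 8/7): pole of order 1 at 8/7, modulus 8/7.
The radius of convergence is the smallest modulus among the singular points: 8/7.


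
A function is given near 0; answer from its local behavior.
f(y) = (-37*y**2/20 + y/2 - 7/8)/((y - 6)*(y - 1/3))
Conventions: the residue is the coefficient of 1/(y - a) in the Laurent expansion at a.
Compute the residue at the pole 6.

The residue is -7737/680.

At the order-1 pole 6 set g(y) = (y - (6))*f(y) = (-37*y**2/20 + y/2 - 7/8)/(y - 1/3).
Simple pole: residue = g(a) at a = 6, which is -7737/680.


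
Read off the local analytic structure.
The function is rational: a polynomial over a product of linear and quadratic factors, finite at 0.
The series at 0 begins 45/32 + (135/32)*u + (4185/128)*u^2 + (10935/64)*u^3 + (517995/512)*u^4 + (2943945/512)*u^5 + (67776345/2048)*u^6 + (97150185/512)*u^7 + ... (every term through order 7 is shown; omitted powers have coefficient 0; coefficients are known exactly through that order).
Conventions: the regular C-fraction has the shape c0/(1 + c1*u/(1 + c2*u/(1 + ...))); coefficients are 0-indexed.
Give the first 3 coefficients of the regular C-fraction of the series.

The regular C-fraction coefficients are [45/32, -3, -19/4].

Taylor coefficients (read off): a_0 = 45/32, a_1 = 135/32, a_2 = 4185/128.
c0 = a_0 = 45/32. Peel one level at a time: if S = 1 + c*u/S' with S'(0) = 1, then c is the u-coefficient of S and S' = c*u/(S - 1).
S_1 = c0/f = 1 + (-3)*u + (-57/4)*u^2 + ...; c1 = -3.
S_2 = c1*u/(S_1 - 1) = 1 + (-19/4)*u + ...; c2 = -19/4.


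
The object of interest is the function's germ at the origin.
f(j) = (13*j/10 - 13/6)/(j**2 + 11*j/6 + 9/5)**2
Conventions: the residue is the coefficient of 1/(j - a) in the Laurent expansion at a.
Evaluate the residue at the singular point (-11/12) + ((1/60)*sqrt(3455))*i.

The factor j**2 + 11*j/6 + 9/5 splits as (j - a)(j - a') with a = (-11/12) + ((1/60)*sqrt(3455))*i, a' = (-11/12) - ((1/60)*sqrt(3455))*i. At the order-2 pole a set g(j) = (j - a)^2*f(j) = [13*j/10 - 13/6] / (j - a')^2.
Order-2 pole: residue = g'(a); g'((-11/12) + ((1/60)*sqrt(3455))*i) = ((7254/477481)*sqrt(3455))*i, so the residue is ((7254/477481)*sqrt(3455))*i.

The residue is ((7254/477481)*sqrt(3455))*i.


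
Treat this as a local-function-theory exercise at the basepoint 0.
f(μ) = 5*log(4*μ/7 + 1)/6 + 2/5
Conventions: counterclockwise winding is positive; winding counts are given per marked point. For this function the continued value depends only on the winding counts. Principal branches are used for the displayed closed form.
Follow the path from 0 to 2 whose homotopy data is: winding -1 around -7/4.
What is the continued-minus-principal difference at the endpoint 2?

Continued minus principal equals -(5/3)*pi*i.

The rational part is single-valued and drops out of the difference; each branch term changes only by its own monodromy.
(5/6)*log(1 - μ/(-7/4)): each positive loop around -7/4 adds 2*pi*i to the log, so winding -1 contributes (5/6)*(-1)*2*pi*i = -(5/3)*pi*i.
Summing the contributions at μ = 2 gives -(5/3)*pi*i.


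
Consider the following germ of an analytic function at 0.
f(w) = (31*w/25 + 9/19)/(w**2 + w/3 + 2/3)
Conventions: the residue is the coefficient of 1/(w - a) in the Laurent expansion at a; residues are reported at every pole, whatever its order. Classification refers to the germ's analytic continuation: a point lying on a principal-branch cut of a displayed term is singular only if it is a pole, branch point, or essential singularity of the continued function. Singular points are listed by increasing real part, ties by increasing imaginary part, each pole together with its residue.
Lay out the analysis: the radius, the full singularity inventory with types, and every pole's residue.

Denominator factor (w**2 + w/3 + 2/3): discriminant -23/9, complex-conjugate roots (-1/6) + ((1/6)*sqrt(23))*i and (-1/6) - ((1/6)*sqrt(23))*i; poles of order 1, moduli (1/3)*sqrt(6) and (1/3)*sqrt(6).
The radius of convergence is the smallest modulus among the singular points: (1/3)*sqrt(6).
The factor w**2 + w/3 + 2/3 splits as (w - a)(w - a') with a = (-1/6) - ((1/6)*sqrt(23))*i, a' = (-1/6) + ((1/6)*sqrt(23))*i. At the order-1 pole a set g(w) = (w - a)*f(w) = [31*w/25 + 9/19] / (w - a').
Simple pole: residue = g(a) at a = (-1/6) - ((1/6)*sqrt(23))*i, which is (31/50) + ((761/21850)*sqrt(23))*i.
The factor w**2 + w/3 + 2/3 splits as (w - a)(w - a') with a = (-1/6) + ((1/6)*sqrt(23))*i, a' = (-1/6) - ((1/6)*sqrt(23))*i. At the order-1 pole a set g(w) = (w - a)*f(w) = [31*w/25 + 9/19] / (w - a').
Simple pole: residue = g(a) at a = (-1/6) + ((1/6)*sqrt(23))*i, which is (31/50) - ((761/21850)*sqrt(23))*i.
List the singular points by increasing real part (a conjugate pair: the negative imaginary part first).

Radius of convergence at 0: (1/3)*sqrt(6).
At (-1/6) - ((1/6)*sqrt(23))*i: a pole of order 1; residue (31/50) + ((761/21850)*sqrt(23))*i.
At (-1/6) + ((1/6)*sqrt(23))*i: a pole of order 1; residue (31/50) - ((761/21850)*sqrt(23))*i.


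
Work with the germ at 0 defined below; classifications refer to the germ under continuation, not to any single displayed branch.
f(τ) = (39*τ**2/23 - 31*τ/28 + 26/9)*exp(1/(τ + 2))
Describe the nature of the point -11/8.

The point is a regular point.

There is no denominator, hence no pole anywhere.
The essential point of exp(1/(τ - (-2))) is -2, not -11/8.
So the germ continues analytically to -11/8.


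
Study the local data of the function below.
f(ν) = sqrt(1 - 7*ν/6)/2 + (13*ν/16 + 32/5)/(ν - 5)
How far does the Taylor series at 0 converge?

Denominator factor (ν - 5): pole of order 1 at 5, modulus 5.
Branch term (1/2)*sqrt(1 - ν/(6/7)): its argument vanishes at ν = 6/7, a square-root branch point, modulus 6/7.
The radius of convergence is the smallest modulus among the singular points: 6/7.

The radius of convergence is 6/7.


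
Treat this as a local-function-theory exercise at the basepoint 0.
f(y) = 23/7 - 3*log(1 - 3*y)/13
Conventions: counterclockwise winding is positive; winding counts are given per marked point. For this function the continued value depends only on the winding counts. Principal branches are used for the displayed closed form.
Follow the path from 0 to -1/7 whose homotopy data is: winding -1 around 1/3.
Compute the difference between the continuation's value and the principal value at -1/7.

Continued minus principal equals (6/13)*pi*i.

The rational part is single-valued and drops out of the difference; each branch term changes only by its own monodromy.
(-3/13)*log(1 - y/(1/3)): each positive loop around 1/3 adds 2*pi*i to the log, so winding -1 contributes (-3/13)*(-1)*2*pi*i = (6/13)*pi*i.
Summing the contributions at y = -1/7 gives (6/13)*pi*i.


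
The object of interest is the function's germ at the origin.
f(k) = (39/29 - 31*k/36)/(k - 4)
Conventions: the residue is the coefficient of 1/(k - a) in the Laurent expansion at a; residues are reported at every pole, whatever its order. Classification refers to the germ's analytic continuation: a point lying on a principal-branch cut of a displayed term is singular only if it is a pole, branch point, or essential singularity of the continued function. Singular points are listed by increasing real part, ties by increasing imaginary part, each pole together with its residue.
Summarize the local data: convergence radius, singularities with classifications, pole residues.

Denominator factor (k - 4): pole of order 1 at 4, modulus 4.
The radius of convergence is the smallest modulus among the singular points: 4.
At the order-1 pole 4 set g(k) = (k - (4))*f(k) = 39/29 - 31*k/36.
Simple pole: residue = g(a) at a = 4, which is -548/261.

Radius of convergence at 0: 4.
At 4: a pole of order 1; residue -548/261.


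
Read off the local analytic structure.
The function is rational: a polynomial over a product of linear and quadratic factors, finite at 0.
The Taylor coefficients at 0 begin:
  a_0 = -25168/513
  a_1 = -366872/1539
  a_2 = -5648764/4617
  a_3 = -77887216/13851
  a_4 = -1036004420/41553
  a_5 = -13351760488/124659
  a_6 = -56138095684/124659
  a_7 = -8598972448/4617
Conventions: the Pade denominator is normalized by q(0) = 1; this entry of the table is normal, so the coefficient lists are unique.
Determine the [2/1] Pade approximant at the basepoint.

Taylor coefficients needed (read off): a_0 = -25168/513, a_1 = -366872/1539, a_2 = -5648764/4617, a_3 = -77887216/13851.
Write the denominator as Q(z) = 1 + q1*z. Requiring Q*f - P = O(z^4) with deg P <= 2 kills the coefficients of z^3..z^3 in Q*f:
  z^3: a_3 + q1*a_2 = 0, i.e. -77887216/13851 + (-5648764/4617)*q1 = 0.
Solving this linear system: q1 = -160924/35013.
The numerator is Q*f truncated at degree 2: P0 = a_0 = -25168/513; P1 = a_1 + q1*a_0 = -21057080/1632879; P2 = a_2 + q1*a_1 = -626201356/4898637.

The Pade approximant has numerator coefficients [-25168/513, -21057080/1632879, -626201356/4898637]; denominator coefficients [1, -160924/35013].


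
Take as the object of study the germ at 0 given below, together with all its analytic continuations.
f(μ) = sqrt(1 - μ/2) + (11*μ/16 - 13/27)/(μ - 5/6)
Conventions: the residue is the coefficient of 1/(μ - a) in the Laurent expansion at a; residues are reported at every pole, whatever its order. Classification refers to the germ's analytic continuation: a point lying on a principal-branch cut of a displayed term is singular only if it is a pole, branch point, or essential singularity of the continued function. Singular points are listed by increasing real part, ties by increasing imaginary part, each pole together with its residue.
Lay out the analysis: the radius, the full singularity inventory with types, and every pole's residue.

Denominator factor (μ - 5/6): pole of order 1 at 5/6, modulus 5/6.
Branch term (1)*sqrt(1 - μ/(2)): its argument vanishes at μ = 2, a square-root branch point, modulus 2.
The radius of convergence is the smallest modulus among the singular points: 5/6.
The branch term is analytic at 5/6 and contributes nothing to the residue; only the rational part matters.
At the order-1 pole 5/6 set g(μ) = (μ - (5/6))*(rational part) = 11*μ/16 - 13/27.
Simple pole: residue = g(a) at a = 5/6, which is 79/864.
List the singular points by increasing real part (a conjugate pair: the negative imaginary part first).

Radius of convergence at 0: 5/6.
At 5/6: a pole of order 1; residue 79/864.
At 2: an algebraic (square-root) branch point.


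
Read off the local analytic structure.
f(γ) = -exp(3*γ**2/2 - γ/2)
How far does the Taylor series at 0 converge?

The factor exp(3*γ**2/2 - γ/2) is entire and contributes no finite singular point.
The polynomial part has no poles.
No finite singular points: the Taylor series at 0 converges everywhere.

The radius of convergence is infinite.


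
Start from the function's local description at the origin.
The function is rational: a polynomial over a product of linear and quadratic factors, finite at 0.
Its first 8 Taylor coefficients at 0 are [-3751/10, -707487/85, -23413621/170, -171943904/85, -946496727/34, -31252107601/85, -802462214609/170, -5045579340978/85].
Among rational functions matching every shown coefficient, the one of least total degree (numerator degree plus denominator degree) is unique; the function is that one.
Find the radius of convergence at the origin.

The radius of convergence is 1/11.

No rational of total degree below 3 reproduces all 8 coefficients; solving the [1/2] Pade equations on them gives f(v) = (-10*v/17 - 31/10)/(v - 1/11)**2, whose expansion matches every shown term.
Denominator factor (v - 1/11)^2: pole of order 2 at 1/11, modulus 1/11.
The radius of convergence is the smallest modulus among the singular points: 1/11.


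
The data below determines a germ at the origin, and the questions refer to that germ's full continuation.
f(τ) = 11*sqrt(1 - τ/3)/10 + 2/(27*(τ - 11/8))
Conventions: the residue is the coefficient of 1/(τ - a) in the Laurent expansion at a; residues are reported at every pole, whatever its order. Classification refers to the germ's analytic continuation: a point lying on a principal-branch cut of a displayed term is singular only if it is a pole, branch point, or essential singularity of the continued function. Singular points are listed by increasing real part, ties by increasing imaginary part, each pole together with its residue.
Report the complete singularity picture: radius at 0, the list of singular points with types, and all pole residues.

Radius of convergence at 0: 11/8.
At 11/8: a pole of order 1; residue 2/27.
At 3: an algebraic (square-root) branch point.

Denominator factor (τ - 11/8): pole of order 1 at 11/8, modulus 11/8.
Branch term (11/10)*sqrt(1 - τ/(3)): its argument vanishes at τ = 3, a square-root branch point, modulus 3.
The radius of convergence is the smallest modulus among the singular points: 11/8.
The branch term is analytic at 11/8 and contributes nothing to the residue; only the rational part matters.
At the order-1 pole 11/8 set g(τ) = (τ - (11/8))*(rational part) = 2/27.
Simple pole: residue = g(a) at a = 11/8, which is 2/27.
List the singular points by increasing real part (a conjugate pair: the negative imaginary part first).


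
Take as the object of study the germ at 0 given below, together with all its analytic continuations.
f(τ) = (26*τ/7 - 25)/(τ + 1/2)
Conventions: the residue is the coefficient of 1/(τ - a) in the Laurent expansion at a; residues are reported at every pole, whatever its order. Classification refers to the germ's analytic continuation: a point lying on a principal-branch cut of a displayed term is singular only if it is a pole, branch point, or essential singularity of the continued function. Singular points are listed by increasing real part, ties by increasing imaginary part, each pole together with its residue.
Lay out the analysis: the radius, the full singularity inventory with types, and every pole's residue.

Radius of convergence at 0: 1/2.
At -1/2: a pole of order 1; residue -188/7.

Denominator factor (τ + 1/2): pole of order 1 at -1/2, modulus 1/2.
The radius of convergence is the smallest modulus among the singular points: 1/2.
At the order-1 pole -1/2 set g(τ) = (τ - (-1/2))*f(τ) = 26*τ/7 - 25.
Simple pole: residue = g(a) at a = -1/2, which is -188/7.


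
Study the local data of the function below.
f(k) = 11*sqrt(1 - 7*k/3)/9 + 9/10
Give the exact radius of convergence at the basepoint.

The radius of convergence is 3/7.

Branch term (11/9)*sqrt(1 - k/(3/7)): its argument vanishes at k = 3/7, a square-root branch point, modulus 3/7.
The radius of convergence is the smallest modulus among the singular points: 3/7.


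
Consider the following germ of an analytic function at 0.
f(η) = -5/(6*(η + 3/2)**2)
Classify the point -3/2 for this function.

The denominator factor η + 3/2 vanishes at -3/2 and appears to the power 2; the numerator there equals -5/6, nonzero, and no other factor vanishes.
Hence a pole whose order is the multiplicity, 2.

The point is a pole of order 2.


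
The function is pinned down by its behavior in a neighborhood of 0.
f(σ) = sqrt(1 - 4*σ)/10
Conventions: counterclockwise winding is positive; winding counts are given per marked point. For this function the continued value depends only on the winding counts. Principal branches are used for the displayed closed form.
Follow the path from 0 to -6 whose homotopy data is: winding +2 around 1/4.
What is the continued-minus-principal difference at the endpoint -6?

The rational part is single-valued and drops out of the difference; each branch term changes only by its own monodromy.
(1/10)*sqrt(1 - σ/(1/4)): winding +2 is even, the square root returns to the same sheet, contribution 0.
Summing the contributions at σ = -6 gives 0.

Continued minus principal equals 0.


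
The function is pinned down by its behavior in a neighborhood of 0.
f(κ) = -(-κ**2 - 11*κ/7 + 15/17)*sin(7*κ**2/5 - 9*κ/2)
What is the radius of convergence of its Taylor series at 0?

The radius of convergence is infinite.

The factor -sin(7*κ**2/5 - 9*κ/2) is entire and contributes no finite singular point.
The polynomial part has no poles.
No finite singular points: the Taylor series at 0 converges everywhere.


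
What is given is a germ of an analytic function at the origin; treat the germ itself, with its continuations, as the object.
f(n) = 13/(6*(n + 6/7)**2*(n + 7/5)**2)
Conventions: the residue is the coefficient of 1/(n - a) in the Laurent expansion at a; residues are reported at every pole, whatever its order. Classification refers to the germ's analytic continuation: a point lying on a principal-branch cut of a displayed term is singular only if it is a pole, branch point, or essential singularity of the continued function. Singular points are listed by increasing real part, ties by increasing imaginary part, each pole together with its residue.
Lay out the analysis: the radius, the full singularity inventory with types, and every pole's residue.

Denominator factor (n + 7/5)^2: pole of order 2 at -7/5, modulus 7/5.
Denominator factor (n + 6/7)^2: pole of order 2 at -6/7, modulus 6/7.
The radius of convergence is the smallest modulus among the singular points: 6/7.
At the order-2 pole -7/5 set g(n) = (n - (-7/5))^2*f(n) = 13/(6*(n + 6/7)**2).
Order-2 pole: residue = g'(a); g'(-7/5) = 557375/20577, so the residue is 557375/20577.
At the order-2 pole -6/7 set g(n) = (n - (-6/7))^2*f(n) = 13/(6*(n + 7/5)**2).
Order-2 pole: residue = g'(a); g'(-6/7) = -557375/20577, so the residue is -557375/20577.
List the singular points by increasing real part (a conjugate pair: the negative imaginary part first).

Radius of convergence at 0: 6/7.
At -7/5: a pole of order 2; residue 557375/20577.
At -6/7: a pole of order 2; residue -557375/20577.


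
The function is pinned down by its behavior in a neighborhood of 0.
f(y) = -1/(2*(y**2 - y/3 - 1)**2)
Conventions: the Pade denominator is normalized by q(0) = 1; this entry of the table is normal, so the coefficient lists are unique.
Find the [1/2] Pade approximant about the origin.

Taylor coefficients needed (expand at 0): a_0 = -1/2, a_1 = 1/3, a_2 = -7/6, a_3 = 29/27.
Write the denominator as Q(y) = 1 + q1*y + q2*y^2. Requiring Q*f - P = O(y^4) with deg P <= 1 kills the coefficients of y^2..y^3 in Q*f:
  y^2: a_2 + q1*a_1 + q2*a_0 = 0, i.e. -7/6 + (1/3)*q1 + (-1/2)*q2 = 0.
  y^3: a_3 + q1*a_2 + q2*a_1 = 0, i.e. 29/27 + (-7/6)*q1 + (1/3)*q2 = 0.
Solving this linear system: q1 = 16/51, q2 = -325/153.
The numerator is Q*f truncated at degree 1: P0 = a_0 = -1/2; P1 = a_1 + q1*a_0 = 3/17.

The Pade approximant has numerator coefficients [-1/2, 3/17]; denominator coefficients [1, 16/51, -325/153].


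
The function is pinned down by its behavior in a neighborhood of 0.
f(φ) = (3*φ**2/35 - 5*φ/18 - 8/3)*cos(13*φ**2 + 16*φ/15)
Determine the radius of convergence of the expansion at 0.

The factor cos(13*φ**2 + 16*φ/15) is entire and contributes no finite singular point.
The polynomial part has no poles.
No finite singular points: the Taylor series at 0 converges everywhere.

The radius of convergence is infinite.


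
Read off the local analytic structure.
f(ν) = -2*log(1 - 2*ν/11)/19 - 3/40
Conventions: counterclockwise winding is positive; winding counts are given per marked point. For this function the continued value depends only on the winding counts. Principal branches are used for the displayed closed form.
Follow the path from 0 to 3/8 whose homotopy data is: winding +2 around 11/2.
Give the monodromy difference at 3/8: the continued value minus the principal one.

Continued minus principal equals -(8/19)*pi*i.

The rational part is single-valued and drops out of the difference; each branch term changes only by its own monodromy.
(-2/19)*log(1 - ν/(11/2)): each positive loop around 11/2 adds 2*pi*i to the log, so winding +2 contributes (-2/19)*(2)*2*pi*i = -(8/19)*pi*i.
Summing the contributions at ν = 3/8 gives -(8/19)*pi*i.


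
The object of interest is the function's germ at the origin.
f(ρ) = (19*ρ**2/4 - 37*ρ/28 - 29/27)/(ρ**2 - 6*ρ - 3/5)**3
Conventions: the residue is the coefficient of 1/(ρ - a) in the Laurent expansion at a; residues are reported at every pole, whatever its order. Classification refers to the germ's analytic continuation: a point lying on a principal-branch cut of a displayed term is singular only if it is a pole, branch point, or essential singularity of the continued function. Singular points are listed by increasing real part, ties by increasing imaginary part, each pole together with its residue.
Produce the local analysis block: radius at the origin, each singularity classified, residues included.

Radius of convergence at 0: -3 + (4/5)*sqrt(15).
At 3 - (4/5)*sqrt(15): a pole of order 3; residue -(212735/55738368)*sqrt(15).
At 3 + (4/5)*sqrt(15): a pole of order 3; residue (212735/55738368)*sqrt(15).

Denominator factor (ρ**2 - 6*ρ - 3/5)^3: discriminant 192/5, real irrational roots 3 + (4/5)*sqrt(15) and 3 - (4/5)*sqrt(15); poles of order 3, moduli 3 + (4/5)*sqrt(15) and -3 + (4/5)*sqrt(15).
The radius of convergence is the smallest modulus among the singular points: -3 + (4/5)*sqrt(15).
The factor ρ**2 - 6*ρ - 3/5 splits as (ρ - a)(ρ - a') with a = 3 - (4/5)*sqrt(15), a' = 3 + (4/5)*sqrt(15). At the order-3 pole a set g(ρ) = (ρ - a)^3*f(ρ) = [19*ρ**2/4 - 37*ρ/28 - 29/27] / (ρ - a')^3.
Order-3 pole: residue = g''(a)/2; g''(3 - (4/5)*sqrt(15)) = -(212735/27869184)*sqrt(15), so the residue is -(212735/55738368)*sqrt(15).
The factor ρ**2 - 6*ρ - 3/5 splits as (ρ - a)(ρ - a') with a = 3 + (4/5)*sqrt(15), a' = 3 - (4/5)*sqrt(15). At the order-3 pole a set g(ρ) = (ρ - a)^3*f(ρ) = [19*ρ**2/4 - 37*ρ/28 - 29/27] / (ρ - a')^3.
Order-3 pole: residue = g''(a)/2; g''(3 + (4/5)*sqrt(15)) = (212735/27869184)*sqrt(15), so the residue is (212735/55738368)*sqrt(15).
List the singular points by increasing real part (a conjugate pair: the negative imaginary part first).


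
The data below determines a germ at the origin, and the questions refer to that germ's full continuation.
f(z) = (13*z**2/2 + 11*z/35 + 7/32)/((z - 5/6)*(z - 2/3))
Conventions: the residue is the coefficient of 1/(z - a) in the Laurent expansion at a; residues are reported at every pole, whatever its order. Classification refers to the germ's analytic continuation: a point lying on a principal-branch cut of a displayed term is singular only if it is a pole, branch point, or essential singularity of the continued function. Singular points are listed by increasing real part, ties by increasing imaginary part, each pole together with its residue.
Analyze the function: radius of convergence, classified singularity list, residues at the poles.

Denominator factor (z - 5/6): pole of order 1 at 5/6, modulus 5/6.
Denominator factor (z - 2/3): pole of order 1 at 2/3, modulus 2/3.
The radius of convergence is the smallest modulus among the singular points: 2/3.
At the order-1 pole 2/3 set g(z) = (z - (2/3))*f(z) = (13*z**2/2 + 11*z/35 + 7/32)/(z - 5/6).
Simple pole: residue = g(a) at a = 2/3, which is -33437/1680.
At the order-1 pole 5/6 set g(z) = (z - (5/6))*f(z) = (13*z**2/2 + 11*z/35 + 7/32)/(z - 2/3).
Simple pole: residue = g(a) at a = 5/6, which is 10069/336.
List the singular points by increasing real part (a conjugate pair: the negative imaginary part first).

Radius of convergence at 0: 2/3.
At 2/3: a pole of order 1; residue -33437/1680.
At 5/6: a pole of order 1; residue 10069/336.


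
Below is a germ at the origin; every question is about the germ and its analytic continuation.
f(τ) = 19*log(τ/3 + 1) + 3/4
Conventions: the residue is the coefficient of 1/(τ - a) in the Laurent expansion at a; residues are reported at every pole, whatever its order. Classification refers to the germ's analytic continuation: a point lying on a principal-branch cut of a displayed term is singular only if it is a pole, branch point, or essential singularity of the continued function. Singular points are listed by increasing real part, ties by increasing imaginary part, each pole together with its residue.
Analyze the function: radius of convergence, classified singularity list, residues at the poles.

Radius of convergence at 0: 3.
At -3: a logarithmic branch point.

Branch term (19)*log(1 - τ/(-3)): its argument vanishes at τ = -3, a logarithmic branch point, modulus 3.
The radius of convergence is the smallest modulus among the singular points: 3.


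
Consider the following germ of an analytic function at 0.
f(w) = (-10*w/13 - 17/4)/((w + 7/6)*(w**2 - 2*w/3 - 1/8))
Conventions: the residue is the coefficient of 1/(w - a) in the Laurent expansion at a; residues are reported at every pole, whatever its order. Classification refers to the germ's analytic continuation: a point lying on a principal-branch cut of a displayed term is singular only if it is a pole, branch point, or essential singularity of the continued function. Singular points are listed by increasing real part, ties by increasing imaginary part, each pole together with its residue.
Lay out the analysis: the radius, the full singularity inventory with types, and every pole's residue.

Radius of convergence at 0: -1/3 + (1/12)*sqrt(34).
At -7/6: a pole of order 1; residue -3138/1885.
At 1/3 - (1/12)*sqrt(34): a pole of order 1; residue 1569/1885 + (18471/32045)*sqrt(34).
At 1/3 + (1/12)*sqrt(34): a pole of order 1; residue 1569/1885 - (18471/32045)*sqrt(34).

Denominator factor (w + 7/6): pole of order 1 at -7/6, modulus 7/6.
Denominator factor (w**2 - 2*w/3 - 1/8): discriminant 17/18, real irrational roots 1/3 + (1/12)*sqrt(34) and 1/3 - (1/12)*sqrt(34); poles of order 1, moduli 1/3 + (1/12)*sqrt(34) and -1/3 + (1/12)*sqrt(34).
The radius of convergence is the smallest modulus among the singular points: -1/3 + (1/12)*sqrt(34).
At the order-1 pole -7/6 set g(w) = (w - (-7/6))*f(w) = (-10*w/13 - 17/4)/(w**2 - 2*w/3 - 1/8).
Simple pole: residue = g(a) at a = -7/6, which is -3138/1885.
The factor w**2 - 2*w/3 - 1/8 splits as (w - a)(w - a') with a = 1/3 - (1/12)*sqrt(34), a' = 1/3 + (1/12)*sqrt(34). At the order-1 pole a set g(w) = (w - a)*f(w) = [(-10*w/13 - 17/4)/(w + 7/6)] / (w - a').
Simple pole: residue = g(a) at a = 1/3 - (1/12)*sqrt(34), which is 1569/1885 + (18471/32045)*sqrt(34).
The factor w**2 - 2*w/3 - 1/8 splits as (w - a)(w - a') with a = 1/3 + (1/12)*sqrt(34), a' = 1/3 - (1/12)*sqrt(34). At the order-1 pole a set g(w) = (w - a)*f(w) = [(-10*w/13 - 17/4)/(w + 7/6)] / (w - a').
Simple pole: residue = g(a) at a = 1/3 + (1/12)*sqrt(34), which is 1569/1885 - (18471/32045)*sqrt(34).
List the singular points by increasing real part (a conjugate pair: the negative imaginary part first).
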